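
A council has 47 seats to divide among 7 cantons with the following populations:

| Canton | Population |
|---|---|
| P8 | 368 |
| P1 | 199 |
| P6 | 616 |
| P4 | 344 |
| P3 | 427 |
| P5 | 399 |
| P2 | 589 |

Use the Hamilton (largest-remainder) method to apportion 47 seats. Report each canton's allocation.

Standard divisor: 2942 ÷ 47 ≈ 62.596.
Standard quotas: P8 5.879, P1 3.179, P6 9.841, P4 5.496, P3 6.822, P5 6.374, P2 9.410.
Lower quotas: P8 5, P1 3, P6 9, P4 5, P3 6, P5 6, P2 9 (sum 43, leaving 4 seats).
Remainders in descending order: P8 0.879, P6 0.841, P3 0.822, P4 0.496, P2 0.410, P5 0.374, P1 0.179.
The surplus seats go to P8, P6, P3, P4.

P8=6; P1=3; P6=10; P4=6; P3=7; P5=6; P2=9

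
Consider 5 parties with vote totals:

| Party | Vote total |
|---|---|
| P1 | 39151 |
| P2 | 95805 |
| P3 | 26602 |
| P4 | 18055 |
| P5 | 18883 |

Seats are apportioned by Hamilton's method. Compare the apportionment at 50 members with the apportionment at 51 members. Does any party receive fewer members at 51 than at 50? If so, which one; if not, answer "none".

none

At 50 seats: P1 10, P2 24, P3 7, P4 4, P5 5.
At 51 seats: P1 10, P2 24, P3 7, P4 5, P5 5.
No party's allocation decreased.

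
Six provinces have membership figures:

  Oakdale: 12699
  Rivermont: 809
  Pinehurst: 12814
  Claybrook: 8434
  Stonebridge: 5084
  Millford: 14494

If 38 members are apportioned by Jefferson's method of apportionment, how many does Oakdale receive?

Standard divisor 54334/38 ≈ 1429.842; standard quotas: Oakdale 8.881, Rivermont 0.566, Pinehurst 8.962, Claybrook 5.899, Stonebridge 3.556, Millford 10.137.
Rounding down gives 8, 0, 8, 5, 3, 10 = 34 seats, so the divisor must be adjusted.
With modified divisor 1300: modified quotas Oakdale 9.768, Rivermont 0.622, Pinehurst 9.857, Claybrook 6.488, Stonebridge 3.911, Millford 11.149.
Rounding down: Oakdale 9, Rivermont 0, Pinehurst 9, Claybrook 6, Stonebridge 3, Millford 11 (total 38).
Oakdale receives 9.

9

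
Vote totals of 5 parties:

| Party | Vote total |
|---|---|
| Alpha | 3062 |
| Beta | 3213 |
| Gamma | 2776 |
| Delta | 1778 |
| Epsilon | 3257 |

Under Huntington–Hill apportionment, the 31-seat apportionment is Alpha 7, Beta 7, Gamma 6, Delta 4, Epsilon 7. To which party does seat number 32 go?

Priority for the next seat is population ÷ (√(s·(s+1))).
Priorities: Alpha 409.177, Beta 429.355, Gamma 428.346, Delta 397.573, Epsilon 435.235.
Highest priority: Epsilon.

Epsilon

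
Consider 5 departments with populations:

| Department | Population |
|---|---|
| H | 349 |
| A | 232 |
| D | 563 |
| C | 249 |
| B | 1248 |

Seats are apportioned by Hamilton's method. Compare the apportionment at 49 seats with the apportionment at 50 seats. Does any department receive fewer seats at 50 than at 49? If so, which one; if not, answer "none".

H

At 49 seats: H 7, A 4, D 10, C 5, B 23.
At 50 seats: H 6, A 4, D 11, C 5, B 24.
H drops from 7 to 6.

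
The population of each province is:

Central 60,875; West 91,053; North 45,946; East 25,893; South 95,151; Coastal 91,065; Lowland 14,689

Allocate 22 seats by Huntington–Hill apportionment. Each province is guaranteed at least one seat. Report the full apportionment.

Central 3, West 5, North 2, East 1, South 5, Coastal 5, Lowland 1

With divisor 19559: modified quotas Central 3.112, West 4.655, North 2.349, East 1.324, South 4.865, Coastal 4.656, Lowland 0.751.
Geometric-mean thresholds: Central √(3·4)=3.464, West √(4·5)=4.472, North √(2·3)=2.449, East √(1·2)=1.414, South √(4·5)=4.472, Coastal √(4·5)=4.472, Lowland (min 1).
Each quota rounded against its threshold gives Central 3, West 5, North 2, East 1, South 5, Coastal 5, Lowland 1 (total 22).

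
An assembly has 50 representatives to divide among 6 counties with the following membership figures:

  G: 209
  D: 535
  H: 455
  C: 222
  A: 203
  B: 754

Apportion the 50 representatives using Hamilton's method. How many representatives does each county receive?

G 4; D 11; H 10; C 5; A 4; B 16

Standard divisor: 2378 ÷ 50 ≈ 47.56.
Standard quotas: G 4.394, D 11.249, H 9.567, C 4.668, A 4.268, B 15.854.
Lower quotas: G 4, D 11, H 9, C 4, A 4, B 15 (sum 47, leaving 3 seats).
Remainders in descending order: B 0.854, C 0.668, H 0.567, G 0.394, A 0.268, D 0.249.
The surplus seats go to B, C, H.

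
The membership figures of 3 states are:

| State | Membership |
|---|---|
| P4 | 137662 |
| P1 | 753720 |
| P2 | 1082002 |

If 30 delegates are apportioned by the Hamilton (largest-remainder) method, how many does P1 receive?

The standard divisor is 1973384/30 ≈ 65779.467.
Standard quotas: P4 2.0928, P1 11.4583, P2 16.4489.
Lower quotas: P4 2, P1 11, P2 16 (sum 29, leaving 1 seat).
Remainders in descending order: P1 0.4583, P2 0.4489, P4 0.0928.
The surplus seat goes to P1.
P1 receives 12.

12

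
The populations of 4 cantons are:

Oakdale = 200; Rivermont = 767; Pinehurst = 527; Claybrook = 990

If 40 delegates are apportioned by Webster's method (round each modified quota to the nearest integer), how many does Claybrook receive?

Standard divisor 2484/40 ≈ 62.1; standard quotas: Oakdale 3.221, Rivermont 12.351, Pinehurst 8.486, Claybrook 15.942.
Rounding to the nearest integer gives 3, 12, 8, 16 = 39 seats, so the divisor must be adjusted.
With modified divisor 61.7: modified quotas Oakdale 3.241, Rivermont 12.431, Pinehurst 8.541, Claybrook 16.045.
Rounding to the nearest integer: Oakdale 3, Rivermont 12, Pinehurst 9, Claybrook 16 (total 40).
Claybrook receives 16.

16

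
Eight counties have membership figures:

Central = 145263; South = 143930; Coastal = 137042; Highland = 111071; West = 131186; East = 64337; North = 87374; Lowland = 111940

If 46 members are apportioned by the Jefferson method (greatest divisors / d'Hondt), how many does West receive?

Standard divisor 932143/46 ≈ 20263.978; standard quotas: Central 7.169, South 7.103, Coastal 6.763, Highland 5.481, West 6.474, East 3.175, North 4.312, Lowland 5.524.
Rounding down gives 7, 7, 6, 5, 6, 3, 4, 5 = 43 seats, so the divisor must be adjusted.
With modified divisor 18580: modified quotas Central 7.818, South 7.747, Coastal 7.376, Highland 5.978, West 7.061, East 3.463, North 4.703, Lowland 6.025.
Rounding down: Central 7, South 7, Coastal 7, Highland 5, West 7, East 3, North 4, Lowland 6 (total 46).
West receives 7.

7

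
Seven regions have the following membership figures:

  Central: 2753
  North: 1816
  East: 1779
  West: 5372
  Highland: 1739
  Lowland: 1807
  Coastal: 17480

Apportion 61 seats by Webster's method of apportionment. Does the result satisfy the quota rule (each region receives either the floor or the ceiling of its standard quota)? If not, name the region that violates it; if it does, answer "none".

Standard quotas: Central 5.128, North 3.383, East 3.314, West 10.007, Highland 3.239, Lowland 3.366, Coastal 32.562.
Webster allocation: Central 5, North 3, East 3, West 10, Highland 3, Lowland 3, Coastal 34.
Coastal has quota 32.562 (lower 32, upper 33) but receives 34 — outside the quota interval.

Coastal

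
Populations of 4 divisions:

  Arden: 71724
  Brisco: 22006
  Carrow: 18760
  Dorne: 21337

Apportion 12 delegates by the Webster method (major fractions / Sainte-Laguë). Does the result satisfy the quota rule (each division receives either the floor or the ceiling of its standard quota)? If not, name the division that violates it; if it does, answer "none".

Standard quotas: Arden 6.431, Brisco 1.973, Carrow 1.682, Dorne 1.913.
Webster allocation: Arden 6, Brisco 2, Carrow 2, Dorne 2.
Every allocation lies between the lower and upper quota.

none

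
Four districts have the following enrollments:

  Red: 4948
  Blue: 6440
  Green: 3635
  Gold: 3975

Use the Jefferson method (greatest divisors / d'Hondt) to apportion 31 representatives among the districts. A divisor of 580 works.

With modified divisor 580: modified quotas Red 8.531, Blue 11.103, Green 6.267, Gold 6.853.
Rounding down: Red 8, Blue 11, Green 6, Gold 6 (total 31).

Red: 8; Blue: 11; Green: 6; Gold: 6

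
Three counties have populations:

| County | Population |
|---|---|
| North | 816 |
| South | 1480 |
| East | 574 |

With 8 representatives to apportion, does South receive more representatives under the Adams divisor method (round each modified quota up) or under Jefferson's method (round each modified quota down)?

Adams: North 2, South 4, East 2.
Jefferson: North 2, South 5, East 1.
South gets 4 under Adams and 5 under Jefferson.

Jefferson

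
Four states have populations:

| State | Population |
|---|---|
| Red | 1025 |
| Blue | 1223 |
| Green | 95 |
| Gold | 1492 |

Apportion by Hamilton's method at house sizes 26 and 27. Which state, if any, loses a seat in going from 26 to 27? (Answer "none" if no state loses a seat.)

none

At 26 seats: Red 7, Blue 8, Green 1, Gold 10.
At 27 seats: Red 7, Blue 9, Green 1, Gold 10.
No state's allocation decreased.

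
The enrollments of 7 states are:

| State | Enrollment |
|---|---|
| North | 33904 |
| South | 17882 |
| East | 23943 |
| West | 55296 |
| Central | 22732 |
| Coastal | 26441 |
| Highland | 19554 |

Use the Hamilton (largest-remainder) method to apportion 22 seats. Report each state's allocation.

North 4; South 2; East 3; West 6; Central 2; Coastal 3; Highland 2

Total 199752; standard divisor 199752/22 ≈ 9079.636.
Standard quotas: North 3.7341, South 1.9695, East 2.6370, West 6.0901, Central 2.5036, Coastal 2.9121, Highland 2.1536.
Lower quotas: North 3, South 1, East 2, West 6, Central 2, Coastal 2, Highland 2 (sum 18, leaving 4 seats).
Remainders in descending order: South 0.9695, Coastal 0.9121, North 0.7341, East 0.6370, Central 0.5036, Highland 0.1536, West 0.0901.
The surplus seats go to South, Coastal, North, East.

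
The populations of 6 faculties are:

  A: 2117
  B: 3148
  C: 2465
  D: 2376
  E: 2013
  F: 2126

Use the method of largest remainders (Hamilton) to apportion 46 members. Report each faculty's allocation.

A=7; B=10; C=8; D=8; E=6; F=7

Standard divisor: 14245 ÷ 46 ≈ 309.674.
Standard quotas: A 6.836, B 10.166, C 7.960, D 7.673, E 6.500, F 6.865.
Lower quotas: A 6, B 10, C 7, D 7, E 6, F 6 (sum 42, leaving 4 seats).
Remainders in descending order: C 0.960, F 0.865, A 0.836, D 0.673, E 0.500, B 0.166.
Largest remainders: C, F, A, D receive the extra seats.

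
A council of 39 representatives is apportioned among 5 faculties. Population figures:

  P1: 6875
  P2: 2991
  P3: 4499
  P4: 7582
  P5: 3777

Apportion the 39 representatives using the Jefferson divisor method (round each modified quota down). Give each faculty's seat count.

P1 10, P2 4, P3 7, P4 12, P5 6

Standard divisor 25724/39 ≈ 659.59; standard quotas: P1 10.423, P2 4.535, P3 6.821, P4 11.495, P5 5.726.
Rounding down gives 10, 4, 6, 11, 5 = 36 seats, so the divisor must be adjusted.
With modified divisor 627: modified quotas P1 10.965, P2 4.770, P3 7.175, P4 12.093, P5 6.024.
Rounding down: P1 10, P2 4, P3 7, P4 12, P5 6 (total 39).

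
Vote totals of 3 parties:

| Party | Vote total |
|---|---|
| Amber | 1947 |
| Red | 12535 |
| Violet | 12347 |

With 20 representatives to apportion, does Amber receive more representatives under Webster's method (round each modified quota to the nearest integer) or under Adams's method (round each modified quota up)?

Adams

Webster: Amber 1, Red 10, Violet 9.
Adams: Amber 2, Red 9, Violet 9.
Amber gets 1 under Webster and 2 under Adams.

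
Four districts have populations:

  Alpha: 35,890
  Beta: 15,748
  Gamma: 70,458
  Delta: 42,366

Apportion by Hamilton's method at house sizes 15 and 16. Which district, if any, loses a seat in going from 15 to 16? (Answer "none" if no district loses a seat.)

At 15 seats: Alpha 3, Beta 2, Gamma 6, Delta 4.
At 16 seats: Alpha 3, Beta 2, Gamma 7, Delta 4.
No district's allocation decreased.

none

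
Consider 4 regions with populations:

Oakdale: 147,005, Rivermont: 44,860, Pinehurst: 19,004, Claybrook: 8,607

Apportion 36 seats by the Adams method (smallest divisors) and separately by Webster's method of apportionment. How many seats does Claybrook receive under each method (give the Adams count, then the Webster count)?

2 and 1

Adams: Oakdale 23, Rivermont 8, Pinehurst 3, Claybrook 2.
Webster: Oakdale 25, Rivermont 7, Pinehurst 3, Claybrook 1.
Claybrook gets 2 under Adams and 1 under Webster.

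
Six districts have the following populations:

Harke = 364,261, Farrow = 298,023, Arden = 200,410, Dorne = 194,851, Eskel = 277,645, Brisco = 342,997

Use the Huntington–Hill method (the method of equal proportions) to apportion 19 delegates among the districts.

With divisor 83924: modified quotas Harke 4.340, Farrow 3.551, Arden 2.388, Dorne 2.322, Eskel 3.308, Brisco 4.087.
Geometric-mean thresholds: Harke √(4·5)=4.472, Farrow √(3·4)=3.464, Arden √(2·3)=2.449, Dorne √(2·3)=2.449, Eskel √(3·4)=3.464, Brisco √(4·5)=4.472.
Each quota rounded against its threshold gives Harke 4, Farrow 4, Arden 2, Dorne 2, Eskel 3, Brisco 4 (total 19).

Harke=4, Farrow=4, Arden=2, Dorne=2, Eskel=3, Brisco=4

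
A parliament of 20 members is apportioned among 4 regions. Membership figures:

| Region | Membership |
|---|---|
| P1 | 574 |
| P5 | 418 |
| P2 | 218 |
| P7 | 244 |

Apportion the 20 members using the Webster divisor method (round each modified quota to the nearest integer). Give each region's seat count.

Standard divisor 1454/20 ≈ 72.7; standard quotas: P1 7.895, P5 5.750, P2 2.999, P7 3.356.
Rounding to the nearest integer gives P1 8, P5 6, P2 3, P7 3 — total 20, matching the house size, so no adjustment is needed.

P1 8, P5 6, P2 3, P7 3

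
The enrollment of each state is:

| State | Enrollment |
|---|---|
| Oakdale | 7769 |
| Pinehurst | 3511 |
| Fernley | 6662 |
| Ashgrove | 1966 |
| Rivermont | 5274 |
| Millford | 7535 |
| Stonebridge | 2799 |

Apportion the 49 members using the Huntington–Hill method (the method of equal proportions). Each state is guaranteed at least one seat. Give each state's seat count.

With divisor 730: modified quotas Oakdale 10.642, Pinehurst 4.810, Fernley 9.126, Ashgrove 2.693, Rivermont 7.225, Millford 10.322, Stonebridge 3.834.
Geometric-mean thresholds: Oakdale √(10·11)=10.488, Pinehurst √(4·5)=4.472, Fernley √(9·10)=9.487, Ashgrove √(2·3)=2.449, Rivermont √(7·8)=7.483, Millford √(10·11)=10.488, Stonebridge √(3·4)=3.464.
Each quota rounded against its threshold gives Oakdale 11, Pinehurst 5, Fernley 9, Ashgrove 3, Rivermont 7, Millford 10, Stonebridge 4 (total 49).

Oakdale=11, Pinehurst=5, Fernley=9, Ashgrove=3, Rivermont=7, Millford=10, Stonebridge=4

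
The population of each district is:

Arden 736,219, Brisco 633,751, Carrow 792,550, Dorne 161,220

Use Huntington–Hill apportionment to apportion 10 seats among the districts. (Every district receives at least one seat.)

With divisor 243759: modified quotas Arden 3.020, Brisco 2.600, Carrow 3.251, Dorne 0.661.
Geometric-mean thresholds: Arden √(3·4)=3.464, Brisco √(2·3)=2.449, Carrow √(3·4)=3.464, Dorne (min 1).
Each quota rounded against its threshold gives Arden 3, Brisco 3, Carrow 3, Dorne 1 (total 10).

Arden 3, Brisco 3, Carrow 3, Dorne 1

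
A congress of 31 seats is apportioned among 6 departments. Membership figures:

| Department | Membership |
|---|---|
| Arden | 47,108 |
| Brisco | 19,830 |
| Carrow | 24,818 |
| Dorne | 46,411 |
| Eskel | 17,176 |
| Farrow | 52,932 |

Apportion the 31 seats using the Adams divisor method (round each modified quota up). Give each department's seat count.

Arden=7, Brisco=3, Carrow=4, Dorne=7, Eskel=3, Farrow=7

Standard divisor 208275/31 ≈ 6718.548; standard quotas: Arden 7.012, Brisco 2.952, Carrow 3.694, Dorne 6.908, Eskel 2.557, Farrow 7.878.
Rounding up gives 8, 3, 4, 7, 3, 8 = 33 seats, so the divisor must be adjusted.
With modified divisor 7600: modified quotas Arden 6.198, Brisco 2.609, Carrow 3.266, Dorne 6.107, Eskel 2.260, Farrow 6.965.
Rounding up: Arden 7, Brisco 3, Carrow 4, Dorne 7, Eskel 3, Farrow 7 (total 31).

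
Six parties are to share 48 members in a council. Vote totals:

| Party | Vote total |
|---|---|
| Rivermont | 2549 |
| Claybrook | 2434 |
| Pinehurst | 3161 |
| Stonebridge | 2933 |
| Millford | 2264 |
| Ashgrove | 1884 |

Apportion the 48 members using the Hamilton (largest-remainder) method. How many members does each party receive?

Rivermont: 8; Claybrook: 8; Pinehurst: 10; Stonebridge: 9; Millford: 7; Ashgrove: 6

The standard divisor is 15225/48 ≈ 317.188.
Standard quotas: Rivermont 8.036, Claybrook 7.674, Pinehurst 9.966, Stonebridge 9.247, Millford 7.138, Ashgrove 5.940.
Lower quotas: Rivermont 8, Claybrook 7, Pinehurst 9, Stonebridge 9, Millford 7, Ashgrove 5 (sum 45, leaving 3 seats).
Remainders in descending order: Pinehurst 0.966, Ashgrove 0.940, Claybrook 0.674, Stonebridge 0.247, Millford 0.138, Rivermont 0.036.
Largest remainders: Pinehurst, Ashgrove, Claybrook receive the extra seats.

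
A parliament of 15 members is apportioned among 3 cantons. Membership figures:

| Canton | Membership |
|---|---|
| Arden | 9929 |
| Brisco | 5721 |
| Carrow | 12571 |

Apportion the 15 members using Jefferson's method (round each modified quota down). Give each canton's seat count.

Standard divisor 28221/15 ≈ 1881.4; standard quotas: Arden 5.277, Brisco 3.041, Carrow 6.682.
Rounding down gives 5, 3, 6 = 14 seats, so the divisor must be adjusted.
With modified divisor 1700: modified quotas Arden 5.841, Brisco 3.365, Carrow 7.395.
Rounding down: Arden 5, Brisco 3, Carrow 7 (total 15).

Arden 5; Brisco 3; Carrow 7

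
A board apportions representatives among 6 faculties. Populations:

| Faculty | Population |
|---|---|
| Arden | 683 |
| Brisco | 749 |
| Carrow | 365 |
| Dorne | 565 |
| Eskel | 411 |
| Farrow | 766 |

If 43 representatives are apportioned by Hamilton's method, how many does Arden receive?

8

Standard divisor: 3539 ÷ 43 ≈ 82.302.
Standard quotas: Arden 8.299, Brisco 9.101, Carrow 4.435, Dorne 6.865, Eskel 4.994, Farrow 9.307.
Lower quotas: Arden 8, Brisco 9, Carrow 4, Dorne 6, Eskel 4, Farrow 9 (sum 40, leaving 3 seats).
Remainders in descending order: Eskel 0.994, Dorne 0.865, Carrow 0.435, Farrow 0.307, Arden 0.299, Brisco 0.101.
Largest remainders: Eskel, Dorne, Carrow receive the extra seats.
Arden receives 8.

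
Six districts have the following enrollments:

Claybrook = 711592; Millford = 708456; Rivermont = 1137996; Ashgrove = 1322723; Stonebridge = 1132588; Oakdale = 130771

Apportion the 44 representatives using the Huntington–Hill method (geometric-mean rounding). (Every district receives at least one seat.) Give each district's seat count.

Claybrook 6, Millford 6, Rivermont 10, Ashgrove 11, Stonebridge 10, Oakdale 1

With divisor 117257: modified quotas Claybrook 6.069, Millford 6.042, Rivermont 9.705, Ashgrove 11.281, Stonebridge 9.659, Oakdale 1.115.
Geometric-mean thresholds: Claybrook √(6·7)=6.481, Millford √(6·7)=6.481, Rivermont √(9·10)=9.487, Ashgrove √(11·12)=11.489, Stonebridge √(9·10)=9.487, Oakdale √(1·2)=1.414.
Each quota rounded against its threshold gives Claybrook 6, Millford 6, Rivermont 10, Ashgrove 11, Stonebridge 10, Oakdale 1 (total 44).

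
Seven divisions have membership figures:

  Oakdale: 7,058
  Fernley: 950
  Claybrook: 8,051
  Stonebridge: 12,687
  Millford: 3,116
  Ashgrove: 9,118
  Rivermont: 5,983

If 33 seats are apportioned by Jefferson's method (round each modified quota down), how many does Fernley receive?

Standard divisor 46963/33 ≈ 1423.121; standard quotas: Oakdale 4.960, Fernley 0.668, Claybrook 5.657, Stonebridge 8.915, Millford 2.190, Ashgrove 6.407, Rivermont 4.204.
Rounding down gives 4, 0, 5, 8, 2, 6, 4 = 29 seats, so the divisor must be adjusted.
With modified divisor 1290: modified quotas Oakdale 5.471, Fernley 0.736, Claybrook 6.241, Stonebridge 9.835, Millford 2.416, Ashgrove 7.068, Rivermont 4.638.
Rounding down: Oakdale 5, Fernley 0, Claybrook 6, Stonebridge 9, Millford 2, Ashgrove 7, Rivermont 4 (total 33).
Fernley receives 0.

0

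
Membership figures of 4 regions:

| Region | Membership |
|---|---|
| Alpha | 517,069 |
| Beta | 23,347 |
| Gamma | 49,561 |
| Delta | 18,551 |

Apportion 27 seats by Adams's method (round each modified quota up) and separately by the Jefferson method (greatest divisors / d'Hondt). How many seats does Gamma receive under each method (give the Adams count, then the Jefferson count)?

Adams: Alpha 22, Beta 1, Gamma 3, Delta 1.
Jefferson: Alpha 24, Beta 1, Gamma 2, Delta 0.
Gamma gets 3 under Adams and 2 under Jefferson.

3 and 2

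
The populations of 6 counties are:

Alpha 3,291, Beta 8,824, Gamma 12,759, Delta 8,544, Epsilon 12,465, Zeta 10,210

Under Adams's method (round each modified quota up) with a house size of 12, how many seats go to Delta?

2

Standard divisor 56093/12 ≈ 4674.417; standard quotas: Alpha 0.704, Beta 1.888, Gamma 2.730, Delta 1.828, Epsilon 2.667, Zeta 2.184.
Rounding up gives 1, 2, 3, 2, 3, 3 = 14 seats, so the divisor must be adjusted.
With modified divisor 6300: modified quotas Alpha 0.522, Beta 1.401, Gamma 2.025, Delta 1.356, Epsilon 1.979, Zeta 1.621.
Rounding up: Alpha 1, Beta 2, Gamma 3, Delta 2, Epsilon 2, Zeta 2 (total 12).
Delta receives 2.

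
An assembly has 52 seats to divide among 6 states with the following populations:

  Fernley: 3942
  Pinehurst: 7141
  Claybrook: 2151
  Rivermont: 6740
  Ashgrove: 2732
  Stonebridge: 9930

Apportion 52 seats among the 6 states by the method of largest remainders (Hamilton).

The standard divisor is 32636/52 ≈ 627.615.
Standard quotas: Fernley 6.2809, Pinehurst 11.3780, Claybrook 3.4273, Rivermont 10.7391, Ashgrove 4.3530, Stonebridge 15.8218.
Lower quotas: Fernley 6, Pinehurst 11, Claybrook 3, Rivermont 10, Ashgrove 4, Stonebridge 15 (sum 49, leaving 3 seats).
Remainders in descending order: Stonebridge 0.8218, Rivermont 0.7391, Claybrook 0.4273, Pinehurst 0.3780, Ashgrove 0.3530, Fernley 0.2809.
Largest remainders: Stonebridge, Rivermont, Claybrook receive the extra seats.

Fernley: 6, Pinehurst: 11, Claybrook: 4, Rivermont: 11, Ashgrove: 4, Stonebridge: 16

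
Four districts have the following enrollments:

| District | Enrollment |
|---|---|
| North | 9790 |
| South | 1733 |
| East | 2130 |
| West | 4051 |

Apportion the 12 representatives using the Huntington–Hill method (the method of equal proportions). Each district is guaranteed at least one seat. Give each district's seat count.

North: 7, South: 1, East: 1, West: 3

With divisor 1508: modified quotas North 6.492, South 1.149, East 1.412, West 2.686.
Geometric-mean thresholds: North √(6·7)=6.481, South √(1·2)=1.414, East √(1·2)=1.414, West √(2·3)=2.449.
Each quota rounded against its threshold gives North 7, South 1, East 1, West 3 (total 12).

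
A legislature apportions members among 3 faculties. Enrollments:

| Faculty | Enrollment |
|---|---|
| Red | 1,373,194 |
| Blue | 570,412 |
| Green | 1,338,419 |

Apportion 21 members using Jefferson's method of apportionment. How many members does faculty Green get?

Standard divisor 3282025/21 ≈ 156286.905; standard quotas: Red 8.786, Blue 3.650, Green 8.564.
Rounding down gives 8, 3, 8 = 19 seats, so the divisor must be adjusted.
With modified divisor 145700: modified quotas Red 9.425, Blue 3.915, Green 9.186.
Rounding down: Red 9, Blue 3, Green 9 (total 21).
Green receives 9.

9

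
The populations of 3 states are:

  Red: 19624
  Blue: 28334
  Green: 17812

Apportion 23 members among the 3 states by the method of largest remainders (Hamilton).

Standard divisor: 65770 ÷ 23 ≈ 2859.565.
Standard quotas: Red 6.8626, Blue 9.9085, Green 6.2289.
Lower quotas: Red 6, Blue 9, Green 6 (sum 21, leaving 2 seats).
Remainders in descending order: Blue 0.9085, Red 0.8626, Green 0.2289.
Largest remainders: Blue, Red receive the extra seats.

Red: 7, Blue: 10, Green: 6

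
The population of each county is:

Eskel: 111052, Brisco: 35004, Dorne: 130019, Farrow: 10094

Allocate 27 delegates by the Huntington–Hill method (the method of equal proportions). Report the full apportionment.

Eskel 11; Brisco 3; Dorne 12; Farrow 1

With divisor 10499: modified quotas Eskel 10.577, Brisco 3.334, Dorne 12.384, Farrow 0.961.
Geometric-mean thresholds: Eskel √(10·11)=10.488, Brisco √(3·4)=3.464, Dorne √(12·13)=12.490, Farrow (min 1).
Each quota rounded against its threshold gives Eskel 11, Brisco 3, Dorne 12, Farrow 1 (total 27).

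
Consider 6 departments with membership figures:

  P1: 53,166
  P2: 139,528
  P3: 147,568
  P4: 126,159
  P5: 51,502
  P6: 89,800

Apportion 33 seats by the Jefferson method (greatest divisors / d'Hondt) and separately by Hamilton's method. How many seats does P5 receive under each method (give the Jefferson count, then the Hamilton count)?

2 and 3

Jefferson: P1 3, P2 8, P3 8, P4 7, P5 2, P6 5.
Hamilton: P1 3, P2 7, P3 8, P4 7, P5 3, P6 5.
P5 gets 2 under Jefferson and 3 under Hamilton.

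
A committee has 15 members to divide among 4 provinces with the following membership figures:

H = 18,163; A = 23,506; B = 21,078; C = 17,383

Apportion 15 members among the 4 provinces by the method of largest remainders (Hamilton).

H: 3, A: 5, B: 4, C: 3

Total 80130; standard divisor 80130/15 = 5342.
Standard quotas: H 3.4000, A 4.4002, B 3.9457, C 3.2540.
Lower quotas: H 3, A 4, B 3, C 3 (sum 13, leaving 2 seats).
Remainders in descending order: B 0.9457, A 0.4002, H 0.4000, C 0.2540.
Largest remainders: B, A receive the extra seats.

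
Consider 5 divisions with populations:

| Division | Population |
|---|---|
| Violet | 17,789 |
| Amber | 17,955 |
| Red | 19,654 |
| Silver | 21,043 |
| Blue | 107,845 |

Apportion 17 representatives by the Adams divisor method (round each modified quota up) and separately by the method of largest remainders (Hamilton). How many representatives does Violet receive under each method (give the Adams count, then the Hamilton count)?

2 and 1

Adams: Violet 2, Amber 2, Red 2, Silver 2, Blue 9.
Hamilton: Violet 1, Amber 2, Red 2, Silver 2, Blue 10.
Violet gets 2 under Adams and 1 under Hamilton.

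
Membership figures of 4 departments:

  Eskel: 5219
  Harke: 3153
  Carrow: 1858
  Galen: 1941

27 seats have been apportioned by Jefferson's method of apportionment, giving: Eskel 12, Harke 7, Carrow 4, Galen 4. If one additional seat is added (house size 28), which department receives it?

Priority for the next seat is population ÷ (current seats + 1).
Priorities: Eskel 401.462, Harke 394.125, Carrow 371.600, Galen 388.200.
Highest priority: Eskel.

Eskel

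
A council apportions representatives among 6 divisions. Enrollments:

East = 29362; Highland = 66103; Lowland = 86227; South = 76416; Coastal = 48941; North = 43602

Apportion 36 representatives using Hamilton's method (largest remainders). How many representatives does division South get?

8

Standard divisor: 350651 ÷ 36 ≈ 9740.306.
Standard quotas: East 3.0145, Highland 6.7865, Lowland 8.8526, South 7.8453, Coastal 5.0246, North 4.4765.
Lower quotas: East 3, Highland 6, Lowland 8, South 7, Coastal 5, North 4 (sum 33, leaving 3 seats).
Remainders in descending order: Lowland 0.8526, South 0.8453, Highland 0.7865, North 0.4765, Coastal 0.0246, East 0.0145.
Largest remainders: Lowland, South, Highland receive the extra seats.
South receives 8.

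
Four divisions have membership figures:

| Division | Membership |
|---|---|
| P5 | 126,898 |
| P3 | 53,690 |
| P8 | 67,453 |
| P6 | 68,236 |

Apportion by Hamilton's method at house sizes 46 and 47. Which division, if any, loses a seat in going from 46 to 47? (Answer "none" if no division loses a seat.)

none

At 46 seats: P5 18, P3 8, P8 10, P6 10.
At 47 seats: P5 19, P3 8, P8 10, P6 10.
No division's allocation decreased.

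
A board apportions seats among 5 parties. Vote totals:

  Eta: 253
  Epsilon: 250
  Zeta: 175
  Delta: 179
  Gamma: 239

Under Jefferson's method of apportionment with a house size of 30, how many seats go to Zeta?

5

Standard divisor 1096/30 ≈ 36.533; standard quotas: Eta 6.925, Epsilon 6.843, Zeta 4.790, Delta 4.900, Gamma 6.542.
Rounding down gives 6, 6, 4, 4, 6 = 26 seats, so the divisor must be adjusted.
With modified divisor 34.6: modified quotas Eta 7.312, Epsilon 7.225, Zeta 5.058, Delta 5.173, Gamma 6.908.
Rounding down: Eta 7, Epsilon 7, Zeta 5, Delta 5, Gamma 6 (total 30).
Zeta receives 5.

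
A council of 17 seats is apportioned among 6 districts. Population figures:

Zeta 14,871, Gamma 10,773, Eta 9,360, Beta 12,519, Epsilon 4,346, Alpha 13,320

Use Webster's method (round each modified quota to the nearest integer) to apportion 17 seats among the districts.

Zeta: 4; Gamma: 3; Eta: 2; Beta: 3; Epsilon: 1; Alpha: 4

Standard divisor 65189/17 ≈ 3834.647; standard quotas: Zeta 3.878, Gamma 2.809, Eta 2.441, Beta 3.265, Epsilon 1.133, Alpha 3.474.
Rounding to the nearest integer gives 4, 3, 2, 3, 1, 3 = 16 seats, so the divisor must be adjusted.
With modified divisor 3775: modified quotas Zeta 3.939, Gamma 2.854, Eta 2.479, Beta 3.316, Epsilon 1.151, Alpha 3.528.
Rounding to the nearest integer: Zeta 4, Gamma 3, Eta 2, Beta 3, Epsilon 1, Alpha 4 (total 17).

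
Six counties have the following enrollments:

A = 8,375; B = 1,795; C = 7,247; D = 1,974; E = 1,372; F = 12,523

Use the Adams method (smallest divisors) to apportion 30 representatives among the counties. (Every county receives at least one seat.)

A 7, B 2, C 6, D 2, E 2, F 11

Standard divisor 33286/30 ≈ 1109.533; standard quotas: A 7.548, B 1.618, C 6.532, D 1.779, E 1.237, F 11.287.
Rounding up gives 8, 2, 7, 2, 2, 12 = 33 seats, so the divisor must be adjusted.
With modified divisor 1230: modified quotas A 6.809, B 1.459, C 5.892, D 1.605, E 1.115, F 10.181.
Rounding up: A 7, B 2, C 6, D 2, E 2, F 11 (total 30).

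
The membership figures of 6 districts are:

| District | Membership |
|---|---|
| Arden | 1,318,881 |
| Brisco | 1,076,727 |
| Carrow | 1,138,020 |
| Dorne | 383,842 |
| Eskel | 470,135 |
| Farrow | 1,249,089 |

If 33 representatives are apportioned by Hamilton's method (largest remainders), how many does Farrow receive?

7

Total 5636694; standard divisor 5636694/33 ≈ 170808.909.
Standard quotas: Arden 7.7214, Brisco 6.3037, Carrow 6.6625, Dorne 2.2472, Eskel 2.7524, Farrow 7.3128.
Lower quotas: Arden 7, Brisco 6, Carrow 6, Dorne 2, Eskel 2, Farrow 7 (sum 30, leaving 3 seats).
Remainders in descending order: Eskel 0.7524, Arden 0.7214, Carrow 0.6625, Farrow 0.3128, Brisco 0.3037, Dorne 0.2472.
Largest remainders: Eskel, Arden, Carrow receive the extra seats.
Farrow receives 7.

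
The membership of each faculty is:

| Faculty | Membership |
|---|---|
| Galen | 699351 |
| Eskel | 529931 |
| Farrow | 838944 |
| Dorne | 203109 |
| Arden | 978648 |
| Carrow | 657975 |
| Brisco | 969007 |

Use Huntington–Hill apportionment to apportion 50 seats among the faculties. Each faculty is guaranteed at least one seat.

With divisor 97811: modified quotas Galen 7.150, Eskel 5.418, Farrow 8.577, Dorne 2.077, Arden 10.006, Carrow 6.727, Brisco 9.907.
Geometric-mean thresholds: Galen √(7·8)=7.483, Eskel √(5·6)=5.477, Farrow √(8·9)=8.485, Dorne √(2·3)=2.449, Arden √(10·11)=10.488, Carrow √(6·7)=6.481, Brisco √(9·10)=9.487.
Each quota rounded against its threshold gives Galen 7, Eskel 5, Farrow 9, Dorne 2, Arden 10, Carrow 7, Brisco 10 (total 50).

Galen=7, Eskel=5, Farrow=9, Dorne=2, Arden=10, Carrow=7, Brisco=10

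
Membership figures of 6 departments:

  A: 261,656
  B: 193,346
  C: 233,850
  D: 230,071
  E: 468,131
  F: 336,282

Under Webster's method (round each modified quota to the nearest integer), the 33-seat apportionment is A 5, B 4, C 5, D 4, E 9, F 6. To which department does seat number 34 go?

F

Priority for the next seat is population ÷ (current seats + 0.5).
Priorities: A 47573.818, B 42965.778, C 42518.182, D 51126.889, E 49276.947, F 51735.692.
Highest priority: F.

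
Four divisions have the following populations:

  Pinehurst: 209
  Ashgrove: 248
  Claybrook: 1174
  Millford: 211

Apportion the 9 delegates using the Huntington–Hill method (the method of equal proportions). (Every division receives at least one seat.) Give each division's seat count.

With divisor 198: modified quotas Pinehurst 1.056, Ashgrove 1.253, Claybrook 5.929, Millford 1.066.
Geometric-mean thresholds: Pinehurst √(1·2)=1.414, Ashgrove √(1·2)=1.414, Claybrook √(5·6)=5.477, Millford √(1·2)=1.414.
Each quota rounded against its threshold gives Pinehurst 1, Ashgrove 1, Claybrook 6, Millford 1 (total 9).

Pinehurst 1, Ashgrove 1, Claybrook 6, Millford 1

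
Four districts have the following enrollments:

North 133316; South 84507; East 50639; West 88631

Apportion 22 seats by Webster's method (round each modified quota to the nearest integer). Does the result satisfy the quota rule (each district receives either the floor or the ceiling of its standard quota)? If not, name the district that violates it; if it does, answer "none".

Standard quotas: North 8.213, South 5.206, East 3.120, West 5.460.
Webster allocation: North 8, South 5, East 3, West 6.
Every allocation lies between the lower and upper quota.

none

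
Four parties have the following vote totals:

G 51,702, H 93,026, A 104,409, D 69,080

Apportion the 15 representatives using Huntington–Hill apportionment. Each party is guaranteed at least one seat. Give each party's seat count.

G=3, H=4, A=5, D=3

With divisor 20954: modified quotas G 2.467, H 4.440, A 4.983, D 3.297.
Geometric-mean thresholds: G √(2·3)=2.449, H √(4·5)=4.472, A √(4·5)=4.472, D √(3·4)=3.464.
Each quota rounded against its threshold gives G 3, H 4, A 5, D 3 (total 15).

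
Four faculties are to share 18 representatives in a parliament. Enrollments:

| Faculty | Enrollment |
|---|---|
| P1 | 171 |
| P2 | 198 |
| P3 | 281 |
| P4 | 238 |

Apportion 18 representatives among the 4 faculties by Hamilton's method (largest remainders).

P1 3, P2 4, P3 6, P4 5

Standard divisor: 888 ÷ 18 ≈ 49.333.
Standard quotas: P1 3.466, P2 4.014, P3 5.696, P4 4.824.
Lower quotas: P1 3, P2 4, P3 5, P4 4 (sum 16, leaving 2 seats).
Remainders in descending order: P4 0.824, P3 0.696, P1 0.466, P2 0.014.
Largest remainders: P4, P3 receive the extra seats.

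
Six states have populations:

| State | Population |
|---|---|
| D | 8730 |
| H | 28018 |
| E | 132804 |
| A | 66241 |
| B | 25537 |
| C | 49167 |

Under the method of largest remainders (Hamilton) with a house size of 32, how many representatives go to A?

7

The standard divisor is 310497/32 ≈ 9703.031.
Standard quotas: D 0.8997, H 2.8876, E 13.6869, A 6.8268, B 2.6319, C 5.0672.
Lower quotas: D 0, H 2, E 13, A 6, B 2, C 5 (sum 28, leaving 4 seats).
Remainders in descending order: D 0.8997, H 0.8876, A 0.8268, E 0.6869, B 0.6319, C 0.0672.
The surplus seats go to D, H, A, E.
A receives 7.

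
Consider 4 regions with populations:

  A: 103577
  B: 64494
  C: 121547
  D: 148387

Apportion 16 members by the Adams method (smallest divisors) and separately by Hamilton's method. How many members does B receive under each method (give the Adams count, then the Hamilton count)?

Adams: A 4, B 3, C 4, D 5.
Hamilton: A 4, B 2, C 5, D 5.
B gets 3 under Adams and 2 under Hamilton.

3 and 2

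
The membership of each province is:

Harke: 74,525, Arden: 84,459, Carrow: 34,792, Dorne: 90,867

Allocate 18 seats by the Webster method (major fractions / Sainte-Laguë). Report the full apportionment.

Standard divisor 284643/18 ≈ 15813.5; standard quotas: Harke 4.713, Arden 5.341, Carrow 2.200, Dorne 5.746.
Rounding to the nearest integer gives Harke 5, Arden 5, Carrow 2, Dorne 6 — total 18, matching the house size, so no adjustment is needed.

Harke=5; Arden=5; Carrow=2; Dorne=6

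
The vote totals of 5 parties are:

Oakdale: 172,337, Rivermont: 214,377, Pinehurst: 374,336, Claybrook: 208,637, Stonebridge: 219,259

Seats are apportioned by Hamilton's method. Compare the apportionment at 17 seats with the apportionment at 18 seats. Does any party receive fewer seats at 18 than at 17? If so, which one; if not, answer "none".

none

At 17 seats: Oakdale 3, Rivermont 3, Pinehurst 5, Claybrook 3, Stonebridge 3.
At 18 seats: Oakdale 3, Rivermont 3, Pinehurst 6, Claybrook 3, Stonebridge 3.
No party's allocation decreased.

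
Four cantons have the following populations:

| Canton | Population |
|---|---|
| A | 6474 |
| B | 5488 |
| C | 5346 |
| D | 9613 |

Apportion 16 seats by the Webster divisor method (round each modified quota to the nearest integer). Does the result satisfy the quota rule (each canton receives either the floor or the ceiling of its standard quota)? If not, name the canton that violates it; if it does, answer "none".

none

Standard quotas: A 3.848, B 3.262, C 3.177, D 5.713.
Webster allocation: A 4, B 3, C 3, D 6.
Every allocation lies between the lower and upper quota.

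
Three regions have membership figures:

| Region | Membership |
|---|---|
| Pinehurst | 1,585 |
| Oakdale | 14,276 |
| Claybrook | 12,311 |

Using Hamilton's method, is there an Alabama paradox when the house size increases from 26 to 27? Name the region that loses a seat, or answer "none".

At 26 seats: Pinehurst 2, Oakdale 13, Claybrook 11.
At 27 seats: Pinehurst 1, Oakdale 14, Claybrook 12.
Pinehurst drops from 2 to 1.

Pinehurst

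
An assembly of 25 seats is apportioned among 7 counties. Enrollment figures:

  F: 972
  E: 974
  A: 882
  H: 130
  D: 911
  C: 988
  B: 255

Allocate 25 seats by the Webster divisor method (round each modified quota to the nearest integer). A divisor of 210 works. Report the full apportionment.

F=5, E=5, A=4, H=1, D=4, C=5, B=1

With modified divisor 210: modified quotas F 4.629, E 4.638, A 4.200, H 0.619, D 4.338, C 4.705, B 1.214.
Rounding to the nearest integer: F 5, E 5, A 4, H 1, D 4, C 5, B 1 (total 25).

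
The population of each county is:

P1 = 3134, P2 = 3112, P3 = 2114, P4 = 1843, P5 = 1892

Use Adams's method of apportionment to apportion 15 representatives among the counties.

P1: 4; P2: 4; P3: 3; P4: 2; P5: 2

Standard divisor 12095/15 ≈ 806.333; standard quotas: P1 3.887, P2 3.859, P3 2.622, P4 2.286, P5 2.346.
Rounding up gives 4, 4, 3, 3, 3 = 17 seats, so the divisor must be adjusted.
With modified divisor 1000: modified quotas P1 3.134, P2 3.112, P3 2.114, P4 1.843, P5 1.892.
Rounding up: P1 4, P2 4, P3 3, P4 2, P5 2 (total 15).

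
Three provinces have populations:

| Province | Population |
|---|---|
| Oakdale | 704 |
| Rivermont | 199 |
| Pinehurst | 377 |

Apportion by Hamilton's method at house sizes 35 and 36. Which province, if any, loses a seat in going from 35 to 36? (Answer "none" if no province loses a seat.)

At 35 seats: Oakdale 19, Rivermont 6, Pinehurst 10.
At 36 seats: Oakdale 20, Rivermont 5, Pinehurst 11.
Rivermont drops from 6 to 5.

Rivermont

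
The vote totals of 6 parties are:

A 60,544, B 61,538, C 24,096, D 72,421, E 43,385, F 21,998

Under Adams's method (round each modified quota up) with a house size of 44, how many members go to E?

7

Standard divisor 283982/44 ≈ 6454.136; standard quotas: A 9.381, B 9.535, C 3.733, D 11.221, E 6.722, F 3.408.
Rounding up gives 10, 10, 4, 12, 7, 4 = 47 seats, so the divisor must be adjusted.
With modified divisor 7000: modified quotas A 8.649, B 8.791, C 3.442, D 10.346, E 6.198, F 3.143.
Rounding up: A 9, B 9, C 4, D 11, E 7, F 4 (total 44).
E receives 7.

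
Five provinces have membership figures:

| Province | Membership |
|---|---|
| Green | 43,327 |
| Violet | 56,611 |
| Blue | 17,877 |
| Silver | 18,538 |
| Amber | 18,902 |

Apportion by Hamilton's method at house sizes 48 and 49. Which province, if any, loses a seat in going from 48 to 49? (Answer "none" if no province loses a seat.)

Blue

At 48 seats: Green 13, Violet 17, Blue 6, Silver 6, Amber 6.
At 49 seats: Green 14, Violet 18, Blue 5, Silver 6, Amber 6.
Blue drops from 6 to 5.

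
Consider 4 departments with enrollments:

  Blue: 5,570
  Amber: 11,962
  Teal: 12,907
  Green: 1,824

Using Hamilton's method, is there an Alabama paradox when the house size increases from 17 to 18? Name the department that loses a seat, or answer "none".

none

At 17 seats: Blue 3, Amber 6, Teal 7, Green 1.
At 18 seats: Blue 3, Amber 7, Teal 7, Green 1.
No department's allocation decreased.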